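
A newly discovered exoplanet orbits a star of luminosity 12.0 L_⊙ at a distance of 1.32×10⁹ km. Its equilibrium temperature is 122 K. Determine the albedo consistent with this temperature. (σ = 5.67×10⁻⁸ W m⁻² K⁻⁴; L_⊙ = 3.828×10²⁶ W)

A ≈ 0.76

d = 1.32×10⁹ km = 1.32×10¹² m.
L = 12.0 × 3.828×10²⁶ = 4.59×10²⁷ W.
Flux: S = L/(4πd²) = 4.59×10²⁷/(4π×(1.32×10¹²)²) = 210 W m⁻².
From T_eq⁴ = S(1−A)/(4σ): 1−A = 4σT_eq⁴/S.
1−A = 4 × 5.67×10⁻⁸ × (122)⁴ / 210 = 0.239.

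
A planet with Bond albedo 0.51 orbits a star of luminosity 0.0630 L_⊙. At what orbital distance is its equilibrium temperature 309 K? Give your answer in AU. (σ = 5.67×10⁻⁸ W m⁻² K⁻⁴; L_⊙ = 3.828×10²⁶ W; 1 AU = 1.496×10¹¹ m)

d ≈ 0.143 AU

L = 0.0630 × 3.828×10²⁶ = 2.41×10²⁵ W.
From T_eq⁴ = L(1−A)/(16πσd²): d = √[L(1−A)/(16πσT_eq⁴)].
d = √[2.41×10²⁵ × 0.49 / (16π × 5.67×10⁻⁸ × (309)⁴)] = 2.13×10¹⁰ m = 0.143 AU.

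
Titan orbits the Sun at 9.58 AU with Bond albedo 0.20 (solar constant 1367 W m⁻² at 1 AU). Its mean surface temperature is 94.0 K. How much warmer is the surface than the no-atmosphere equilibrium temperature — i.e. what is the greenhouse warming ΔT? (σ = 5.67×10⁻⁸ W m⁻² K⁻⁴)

S = 1367/9.58² = 14.89 W m⁻².
T_eq = [S(1−A)/(4σ)]^(1/4) = [14.89×0.80/(4×5.67×10⁻⁸)]^(1/4) = 85.1 K.
ΔT = T_surf − T_eq = 94 − 85.1.

ΔT ≈ 8.9 K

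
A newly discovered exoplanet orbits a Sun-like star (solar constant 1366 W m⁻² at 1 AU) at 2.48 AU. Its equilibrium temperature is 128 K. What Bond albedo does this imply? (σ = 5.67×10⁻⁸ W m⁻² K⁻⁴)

A ≈ 0.73

Flux at 2.48 AU: S = 1366/2.48² = 222 W m⁻².
From T_eq⁴ = S(1−A)/(4σ): 1−A = 4σT_eq⁴/S.
1−A = 4 × 5.67×10⁻⁸ × (128)⁴ / 222 = 0.274.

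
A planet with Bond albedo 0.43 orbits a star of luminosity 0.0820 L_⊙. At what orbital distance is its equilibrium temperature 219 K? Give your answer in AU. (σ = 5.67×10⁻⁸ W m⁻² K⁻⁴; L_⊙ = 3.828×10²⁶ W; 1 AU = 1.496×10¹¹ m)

L = 0.0820 × 3.828×10²⁶ = 3.14×10²⁵ W.
From T_eq⁴ = L(1−A)/(16πσd²): d = √[L(1−A)/(16πσT_eq⁴)].
d = √[3.14×10²⁵ × 0.57 / (16π × 5.67×10⁻⁸ × (219)⁴)] = 5.22×10¹⁰ m = 0.349 AU.

d ≈ 0.349 AU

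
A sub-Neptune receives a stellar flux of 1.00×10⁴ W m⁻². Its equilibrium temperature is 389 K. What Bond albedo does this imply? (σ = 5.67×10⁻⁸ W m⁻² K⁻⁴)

A ≈ 0.48

From T_eq⁴ = S(1−A)/(4σ): 1−A = 4σT_eq⁴/S.
1−A = 4 × 5.67×10⁻⁸ × (389)⁴ / 1.00×10⁴ = 0.519.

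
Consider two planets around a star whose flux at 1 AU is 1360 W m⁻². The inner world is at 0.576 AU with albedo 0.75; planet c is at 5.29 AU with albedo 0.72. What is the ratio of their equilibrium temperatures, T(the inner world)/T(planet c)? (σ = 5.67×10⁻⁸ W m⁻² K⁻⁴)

T_eq = [S₀(1−A)/(4σd²)]^(1/4), so T ∝ (1−A)^(1/4) / √d.
T₁ = [1360×0.25/(4×5.67×10⁻⁸×0.576²)]^(1/4) = 259.27 K.
T₂ = [1360×0.28/(4×5.67×10⁻⁸×5.29²)]^(1/4) = 88.01 K.

T₁/T₂ ≈ 2.946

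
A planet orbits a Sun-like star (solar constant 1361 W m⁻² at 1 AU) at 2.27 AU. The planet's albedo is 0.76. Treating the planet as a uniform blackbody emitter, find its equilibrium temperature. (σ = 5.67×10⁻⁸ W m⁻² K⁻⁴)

T_eq ≈ 129 K

Flux at 2.27 AU: S = 1361/2.27² = 264 W m⁻².
Energy balance: absorbed = emitted ⇒ πR²·S(1−A) = 4πR²·σT_eq⁴, so T_eq⁴ = S(1−A)/(4σ).
T_eq = [264 × 0.24 / (4 × 5.67×10⁻⁸)]^(1/4) = (2.79×10⁸)^(1/4) = 129 K.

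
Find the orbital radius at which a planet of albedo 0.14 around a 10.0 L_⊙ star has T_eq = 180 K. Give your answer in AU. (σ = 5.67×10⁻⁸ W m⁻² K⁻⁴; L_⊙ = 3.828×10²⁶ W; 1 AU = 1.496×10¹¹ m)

d ≈ 7.01 AU

L = 10.0 × 3.828×10²⁶ = 3.83×10²⁷ W.
From T_eq⁴ = L(1−A)/(16πσd²): d = √[L(1−A)/(16πσT_eq⁴)].
d = √[3.83×10²⁷ × 0.86 / (16π × 5.67×10⁻⁸ × (180)⁴)] = 1.05×10¹² m = 7.01 AU.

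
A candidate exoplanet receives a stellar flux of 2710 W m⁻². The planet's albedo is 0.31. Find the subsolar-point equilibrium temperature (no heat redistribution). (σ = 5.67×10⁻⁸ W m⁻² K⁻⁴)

T_ss ≈ 426 K

At the subsolar point the surface absorbs S(1−A) and emits σT⁴ per unit area — no factor of 4, since only the local patch is in balance.
T = [2710 × 0.69 / 5.67×10⁻⁸]^(1/4) = (3.30×10¹⁰)^(1/4) = 426 K.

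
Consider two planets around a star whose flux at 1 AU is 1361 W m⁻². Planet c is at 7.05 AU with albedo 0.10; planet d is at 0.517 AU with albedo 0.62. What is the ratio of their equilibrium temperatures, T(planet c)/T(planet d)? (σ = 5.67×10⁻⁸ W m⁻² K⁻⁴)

T₁/T₂ ≈ 0.336

T_eq = [S₀(1−A)/(4σd²)]^(1/4), so T ∝ (1−A)^(1/4) / √d.
T₁ = [1361×0.90/(4×5.67×10⁻⁸×7.05²)]^(1/4) = 102.10 K.
T₂ = [1361×0.38/(4×5.67×10⁻⁸×0.517²)]^(1/4) = 303.92 K.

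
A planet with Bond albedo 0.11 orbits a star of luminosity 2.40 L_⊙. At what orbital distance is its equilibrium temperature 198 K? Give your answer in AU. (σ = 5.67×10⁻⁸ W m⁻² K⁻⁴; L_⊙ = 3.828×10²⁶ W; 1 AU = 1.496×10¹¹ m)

L = 2.40 × 3.828×10²⁶ = 9.19×10²⁶ W.
From T_eq⁴ = L(1−A)/(16πσd²): d = √[L(1−A)/(16πσT_eq⁴)].
d = √[9.19×10²⁶ × 0.89 / (16π × 5.67×10⁻⁸ × (198)⁴)] = 4.32×10¹¹ m = 2.89 AU.

d ≈ 2.89 AU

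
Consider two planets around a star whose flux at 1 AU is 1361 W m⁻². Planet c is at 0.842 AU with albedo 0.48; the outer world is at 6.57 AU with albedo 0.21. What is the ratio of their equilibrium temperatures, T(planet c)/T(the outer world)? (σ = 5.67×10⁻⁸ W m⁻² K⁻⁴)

T₁/T₂ ≈ 2.516

T_eq = [S₀(1−A)/(4σd²)]^(1/4), so T ∝ (1−A)^(1/4) / √d.
T₁ = [1361×0.52/(4×5.67×10⁻⁸×0.842²)]^(1/4) = 257.57 K.
T₂ = [1361×0.79/(4×5.67×10⁻⁸×6.57²)]^(1/4) = 102.37 K.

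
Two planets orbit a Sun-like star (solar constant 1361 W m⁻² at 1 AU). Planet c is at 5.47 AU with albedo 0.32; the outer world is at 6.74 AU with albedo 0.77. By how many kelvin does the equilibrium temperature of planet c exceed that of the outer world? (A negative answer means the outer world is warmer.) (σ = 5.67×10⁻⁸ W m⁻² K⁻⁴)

T_eq = [S₀(1−A)/(4σd²)]^(1/4), so T ∝ (1−A)^(1/4) / √d.
T₁ = [1361×0.68/(4×5.67×10⁻⁸×5.47²)]^(1/4) = 108.07 K.
T₂ = [1361×0.23/(4×5.67×10⁻⁸×6.74²)]^(1/4) = 74.24 K.

ΔT ≈ 33.8 K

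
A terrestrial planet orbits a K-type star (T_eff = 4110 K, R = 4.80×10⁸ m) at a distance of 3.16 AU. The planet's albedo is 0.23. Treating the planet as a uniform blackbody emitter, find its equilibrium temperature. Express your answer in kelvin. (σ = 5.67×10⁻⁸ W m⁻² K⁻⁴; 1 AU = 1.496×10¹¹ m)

T_eq ≈ 86.7 K

d = 3.16 AU = 4.73×10¹¹ m.
L = 4πR_⋆²σT_⋆⁴ = 4π(4.80×10⁸)² × 5.67×10⁻⁸ × (4110)⁴ = 4.68×10²⁵ W.
S = L/(4πd²) = 16.7 W m⁻².
Energy balance: absorbed = emitted ⇒ πR²·S(1−A) = 4πR²·σT_eq⁴, so T_eq⁴ = S(1−A)/(4σ).
T_eq = [16.7 × 0.77 / (4 × 5.67×10⁻⁸)]^(1/4) = (5.66×10⁷)^(1/4) = 86.7 K.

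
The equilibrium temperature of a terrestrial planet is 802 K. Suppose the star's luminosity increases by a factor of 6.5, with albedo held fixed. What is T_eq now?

T_eq ≈ 1280 K

T_eq ∝ L^(1/4) · d^(−1/2).
T′ = 802 × 6.5^(1/4) = 1280 K.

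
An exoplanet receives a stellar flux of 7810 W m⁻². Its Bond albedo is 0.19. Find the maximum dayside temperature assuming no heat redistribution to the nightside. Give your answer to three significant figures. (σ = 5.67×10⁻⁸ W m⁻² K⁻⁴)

T_ss ≈ 578 K

With no redistribution each surface element balances locally: S(1−A) = σT⁴.
T = [7810 × 0.81 / 5.67×10⁻⁸]^(1/4) = (1.12×10¹¹)^(1/4) = 578 K.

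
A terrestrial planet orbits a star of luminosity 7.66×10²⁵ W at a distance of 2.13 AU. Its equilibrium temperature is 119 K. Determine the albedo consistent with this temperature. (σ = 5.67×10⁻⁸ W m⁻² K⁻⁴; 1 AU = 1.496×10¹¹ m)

d = 2.13 AU = 3.19×10¹¹ m.
Flux: S = L/(4πd²) = 7.66×10²⁵/(4π×(3.19×10¹¹)²) = 60.0 W m⁻².
From T_eq⁴ = S(1−A)/(4σ): 1−A = 4σT_eq⁴/S.
1−A = 4 × 5.67×10⁻⁸ × (119)⁴ / 60.0 = 0.758.

A ≈ 0.24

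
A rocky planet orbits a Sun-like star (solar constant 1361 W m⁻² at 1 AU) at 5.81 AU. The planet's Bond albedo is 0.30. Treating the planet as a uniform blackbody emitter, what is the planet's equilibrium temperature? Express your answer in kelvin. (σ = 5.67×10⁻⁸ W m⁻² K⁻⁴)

Flux at 5.81 AU: S = 1361/5.81² = 40.3 W m⁻².
Energy balance: absorbed = emitted ⇒ πR²·S(1−A) = 4πR²·σT_eq⁴, so T_eq⁴ = S(1−A)/(4σ).
T_eq = [40.3 × 0.70 / (4 × 5.67×10⁻⁸)]^(1/4) = (1.24×10⁸)^(1/4) = 106 K.

T_eq ≈ 106 K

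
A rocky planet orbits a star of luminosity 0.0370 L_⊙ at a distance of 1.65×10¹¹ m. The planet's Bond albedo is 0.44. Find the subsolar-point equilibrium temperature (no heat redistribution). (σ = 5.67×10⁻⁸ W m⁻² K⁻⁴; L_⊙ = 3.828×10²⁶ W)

T_ss ≈ 142 K

L = 0.0370 × 3.828×10²⁶ = 1.42×10²⁵ W.
Flux: S = L/(4πd²) = 1.42×10²⁵/(4π×(1.65×10¹¹)²) = 41.4 W m⁻².
At the subsolar point the surface absorbs S(1−A) and emits σT⁴ per unit area — no factor of 4, since only the local patch is in balance.
T = [41.4 × 0.56 / 5.67×10⁻⁸]^(1/4) = (4.09×10⁸)^(1/4) = 142 K.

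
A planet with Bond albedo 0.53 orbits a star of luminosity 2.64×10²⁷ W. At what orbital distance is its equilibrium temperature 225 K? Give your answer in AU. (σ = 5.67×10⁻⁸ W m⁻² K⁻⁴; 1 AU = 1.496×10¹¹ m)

From T_eq⁴ = L(1−A)/(16πσd²): d = √[L(1−A)/(16πσT_eq⁴)].
d = √[2.64×10²⁷ × 0.47 / (16π × 5.67×10⁻⁸ × (225)⁴)] = 4.12×10¹¹ m = 2.76 AU.

d ≈ 2.76 AU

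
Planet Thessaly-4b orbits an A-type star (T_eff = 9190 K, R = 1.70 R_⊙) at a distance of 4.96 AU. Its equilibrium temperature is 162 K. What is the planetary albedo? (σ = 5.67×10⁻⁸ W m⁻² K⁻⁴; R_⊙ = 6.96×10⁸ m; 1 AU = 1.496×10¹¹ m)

R_⋆ = 1.70 × 6.96×10⁸ = 1.18×10⁹ m.
d = 4.96 AU = 7.42×10¹¹ m.
L = 4πR_⋆²σT_⋆⁴ = 4π(1.18×10⁹)² × 5.67×10⁻⁸ × (9190)⁴ = 7.11×10²⁷ W.
S = L/(4πd²) = 1030 W m⁻².
From T_eq⁴ = S(1−A)/(4σ): 1−A = 4σT_eq⁴/S.
1−A = 4 × 5.67×10⁻⁸ × (162)⁴ / 1030 = 0.152.

A ≈ 0.85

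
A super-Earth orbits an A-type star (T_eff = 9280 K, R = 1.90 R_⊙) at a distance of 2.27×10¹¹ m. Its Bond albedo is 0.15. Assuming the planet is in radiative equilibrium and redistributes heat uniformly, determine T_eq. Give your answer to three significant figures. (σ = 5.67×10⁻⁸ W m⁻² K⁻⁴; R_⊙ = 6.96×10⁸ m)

R_⋆ = 1.90 × 6.96×10⁸ = 1.32×10⁹ m.
L = 4πR_⋆²σT_⋆⁴ = 4π(1.32×10⁹)² × 5.67×10⁻⁸ × (9280)⁴ = 9.24×10²⁷ W.
S = L/(4πd²) = 1.43×10⁴ W m⁻².
Energy balance: absorbed = emitted ⇒ πR²·S(1−A) = 4πR²·σT_eq⁴, so T_eq⁴ = S(1−A)/(4σ).
T_eq = [1.43×10⁴ × 0.85 / (4 × 5.67×10⁻⁸)]^(1/4) = (5.35×10¹⁰)^(1/4) = 481 K.

T_eq ≈ 481 K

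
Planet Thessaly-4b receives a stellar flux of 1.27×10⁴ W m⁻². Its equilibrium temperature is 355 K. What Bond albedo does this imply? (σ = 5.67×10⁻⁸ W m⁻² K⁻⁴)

From T_eq⁴ = S(1−A)/(4σ): 1−A = 4σT_eq⁴/S.
1−A = 4 × 5.67×10⁻⁸ × (355)⁴ / 1.27×10⁴ = 0.284.

A ≈ 0.72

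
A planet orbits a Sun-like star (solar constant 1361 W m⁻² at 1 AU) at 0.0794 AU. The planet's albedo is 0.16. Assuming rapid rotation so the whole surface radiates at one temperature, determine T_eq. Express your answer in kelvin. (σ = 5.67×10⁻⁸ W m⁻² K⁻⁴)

T_eq ≈ 946 K

Flux at 0.0794 AU: S = 1361/0.0794² = 2.16×10⁵ W m⁻².
Energy balance: absorbed = emitted ⇒ πR²·S(1−A) = 4πR²·σT_eq⁴, so T_eq⁴ = S(1−A)/(4σ).
T_eq = [2.16×10⁵ × 0.84 / (4 × 5.67×10⁻⁸)]^(1/4) = (8.00×10¹¹)^(1/4) = 946 K.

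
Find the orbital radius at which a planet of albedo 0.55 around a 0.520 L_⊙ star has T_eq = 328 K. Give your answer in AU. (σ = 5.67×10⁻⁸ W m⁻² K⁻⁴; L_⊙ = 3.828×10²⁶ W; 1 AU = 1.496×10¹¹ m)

d ≈ 0.348 AU

L = 0.520 × 3.828×10²⁶ = 1.99×10²⁶ W.
From T_eq⁴ = L(1−A)/(16πσd²): d = √[L(1−A)/(16πσT_eq⁴)].
d = √[1.99×10²⁶ × 0.45 / (16π × 5.67×10⁻⁸ × (328)⁴)] = 5.21×10¹⁰ m = 0.348 AU.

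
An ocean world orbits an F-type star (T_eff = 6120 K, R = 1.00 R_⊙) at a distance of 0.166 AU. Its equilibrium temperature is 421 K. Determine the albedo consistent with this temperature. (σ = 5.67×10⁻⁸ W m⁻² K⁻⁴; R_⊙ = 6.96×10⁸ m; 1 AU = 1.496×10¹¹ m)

A ≈ 0.89

R_⋆ = 1.00 × 6.96×10⁸ = 6.96×10⁸ m.
d = 0.166 AU = 2.48×10¹⁰ m.
L = 4πR_⋆²σT_⋆⁴ = 4π(6.96×10⁸)² × 5.67×10⁻⁸ × (6120)⁴ = 4.84×10²⁶ W.
S = L/(4πd²) = 6.25×10⁴ W m⁻².
From T_eq⁴ = S(1−A)/(4σ): 1−A = 4σT_eq⁴/S.
1−A = 4 × 5.67×10⁻⁸ × (421)⁴ / 6.25×10⁴ = 0.114.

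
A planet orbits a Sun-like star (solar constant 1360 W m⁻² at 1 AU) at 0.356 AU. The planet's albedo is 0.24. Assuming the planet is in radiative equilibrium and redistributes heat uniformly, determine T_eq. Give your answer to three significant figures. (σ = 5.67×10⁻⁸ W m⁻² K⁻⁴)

T_eq ≈ 435 K

Flux at 0.356 AU: S = 1360/0.356² = 1.07×10⁴ W m⁻².
Energy balance: absorbed = emitted ⇒ πR²·S(1−A) = 4πR²·σT_eq⁴, so T_eq⁴ = S(1−A)/(4σ).
T_eq = [1.07×10⁴ × 0.76 / (4 × 5.67×10⁻⁸)]^(1/4) = (3.60×10¹⁰)^(1/4) = 435 K.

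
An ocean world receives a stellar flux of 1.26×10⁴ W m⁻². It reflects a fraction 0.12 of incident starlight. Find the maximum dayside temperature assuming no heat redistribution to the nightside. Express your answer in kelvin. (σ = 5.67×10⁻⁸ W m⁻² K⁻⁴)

With no redistribution each surface element balances locally: S(1−A) = σT⁴.
T = [1.26×10⁴ × 0.88 / 5.67×10⁻⁸]^(1/4) = (1.96×10¹¹)^(1/4) = 665 K.

T_ss ≈ 665 K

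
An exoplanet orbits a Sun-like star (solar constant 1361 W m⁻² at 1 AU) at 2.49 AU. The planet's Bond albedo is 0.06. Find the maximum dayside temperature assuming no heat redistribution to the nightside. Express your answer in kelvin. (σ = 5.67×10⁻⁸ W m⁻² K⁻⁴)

Flux at 2.49 AU: S = 1361/2.49² = 220 W m⁻².
With no redistribution each surface element balances locally: S(1−A) = σT⁴.
T = [220 × 0.94 / 5.67×10⁻⁸]^(1/4) = (3.64×10⁹)^(1/4) = 246 K.

T_ss ≈ 246 K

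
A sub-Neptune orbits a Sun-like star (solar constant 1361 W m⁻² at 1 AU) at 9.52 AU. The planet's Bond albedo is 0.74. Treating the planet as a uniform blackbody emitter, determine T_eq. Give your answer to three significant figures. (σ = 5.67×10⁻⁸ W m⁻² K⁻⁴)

Flux at 9.52 AU: S = 1361/9.52² = 15.0 W m⁻².
Energy balance: absorbed = emitted ⇒ πR²·S(1−A) = 4πR²·σT_eq⁴, so T_eq⁴ = S(1−A)/(4σ).
T_eq = [15.0 × 0.26 / (4 × 5.67×10⁻⁸)]^(1/4) = (1.72×10⁷)^(1/4) = 64.4 K.

T_eq ≈ 64.4 K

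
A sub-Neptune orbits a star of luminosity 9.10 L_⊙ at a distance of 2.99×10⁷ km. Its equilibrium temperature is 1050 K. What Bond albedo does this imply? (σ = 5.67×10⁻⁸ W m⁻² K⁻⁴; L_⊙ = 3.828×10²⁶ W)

d = 2.99×10⁷ km = 2.99×10¹⁰ m.
L = 9.10 × 3.828×10²⁶ = 3.48×10²⁷ W.
Flux: S = L/(4πd²) = 3.48×10²⁷/(4π×(2.99×10¹⁰)²) = 3.10×10⁵ W m⁻².
From T_eq⁴ = S(1−A)/(4σ): 1−A = 4σT_eq⁴/S.
1−A = 4 × 5.67×10⁻⁸ × (1050)⁴ / 3.10×10⁵ = 0.889.

A ≈ 0.11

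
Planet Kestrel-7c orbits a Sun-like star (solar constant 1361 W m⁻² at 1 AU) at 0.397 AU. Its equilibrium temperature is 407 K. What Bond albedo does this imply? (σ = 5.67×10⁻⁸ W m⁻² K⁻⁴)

A ≈ 0.28

Flux at 0.397 AU: S = 1361/0.397² = 8640 W m⁻².
From T_eq⁴ = S(1−A)/(4σ): 1−A = 4σT_eq⁴/S.
1−A = 4 × 5.67×10⁻⁸ × (407)⁴ / 8640 = 0.721.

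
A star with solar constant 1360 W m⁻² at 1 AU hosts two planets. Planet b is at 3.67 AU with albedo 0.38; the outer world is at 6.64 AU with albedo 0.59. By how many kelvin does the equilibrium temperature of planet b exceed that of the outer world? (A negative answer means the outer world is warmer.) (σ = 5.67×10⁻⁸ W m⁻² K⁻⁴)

T_eq = [S₀(1−A)/(4σd²)]^(1/4), so T ∝ (1−A)^(1/4) / √d.
T₁ = [1360×0.62/(4×5.67×10⁻⁸×3.67²)]^(1/4) = 128.90 K.
T₂ = [1360×0.41/(4×5.67×10⁻⁸×6.64²)]^(1/4) = 86.41 K.

ΔT ≈ 42.5 K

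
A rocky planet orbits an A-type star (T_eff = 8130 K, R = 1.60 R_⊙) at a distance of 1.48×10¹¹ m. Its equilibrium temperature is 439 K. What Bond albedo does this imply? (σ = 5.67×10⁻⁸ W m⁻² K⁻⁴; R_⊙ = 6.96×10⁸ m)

R_⋆ = 1.60 × 6.96×10⁸ = 1.11×10⁹ m.
L = 4πR_⋆²σT_⋆⁴ = 4π(1.11×10⁹)² × 5.67×10⁻⁸ × (8130)⁴ = 3.86×10²⁷ W.
S = L/(4πd²) = 1.40×10⁴ W m⁻².
From T_eq⁴ = S(1−A)/(4σ): 1−A = 4σT_eq⁴/S.
1−A = 4 × 5.67×10⁻⁸ × (439)⁴ / 1.40×10⁴ = 0.601.

A ≈ 0.40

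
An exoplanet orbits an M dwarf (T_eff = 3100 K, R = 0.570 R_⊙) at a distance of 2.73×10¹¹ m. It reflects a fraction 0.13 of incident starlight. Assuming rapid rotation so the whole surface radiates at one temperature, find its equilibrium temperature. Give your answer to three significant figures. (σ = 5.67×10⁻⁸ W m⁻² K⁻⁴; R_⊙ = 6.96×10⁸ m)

R_⋆ = 0.570 × 6.96×10⁸ = 3.97×10⁸ m.
L = 4πR_⋆²σT_⋆⁴ = 4π(3.97×10⁸)² × 5.67×10⁻⁸ × (3100)⁴ = 1.04×10²⁵ W.
S = L/(4πd²) = 11.1 W m⁻².
Energy balance: absorbed = emitted ⇒ πR²·S(1−A) = 4πR²·σT_eq⁴, so T_eq⁴ = S(1−A)/(4σ).
T_eq = [11.1 × 0.87 / (4 × 5.67×10⁻⁸)]^(1/4) = (4.24×10⁷)^(1/4) = 80.7 K.

T_eq ≈ 80.7 K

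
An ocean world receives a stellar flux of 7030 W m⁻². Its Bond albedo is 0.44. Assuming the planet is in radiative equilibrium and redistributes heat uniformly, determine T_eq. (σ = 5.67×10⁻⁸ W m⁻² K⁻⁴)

Energy balance: absorbed = emitted ⇒ πR²·S(1−A) = 4πR²·σT_eq⁴, so T_eq⁴ = S(1−A)/(4σ).
T_eq = [7030 × 0.56 / (4 × 5.67×10⁻⁸)]^(1/4) = (1.74×10¹⁰)^(1/4) = 363 K.

T_eq ≈ 363 K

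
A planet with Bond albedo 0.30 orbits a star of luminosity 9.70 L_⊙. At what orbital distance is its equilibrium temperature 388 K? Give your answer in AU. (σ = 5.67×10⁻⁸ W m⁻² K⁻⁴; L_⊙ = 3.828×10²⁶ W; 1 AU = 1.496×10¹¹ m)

d ≈ 1.34 AU

L = 9.70 × 3.828×10²⁶ = 3.71×10²⁷ W.
From T_eq⁴ = L(1−A)/(16πσd²): d = √[L(1−A)/(16πσT_eq⁴)].
d = √[3.71×10²⁷ × 0.70 / (16π × 5.67×10⁻⁸ × (388)⁴)] = 2.01×10¹¹ m = 1.34 AU.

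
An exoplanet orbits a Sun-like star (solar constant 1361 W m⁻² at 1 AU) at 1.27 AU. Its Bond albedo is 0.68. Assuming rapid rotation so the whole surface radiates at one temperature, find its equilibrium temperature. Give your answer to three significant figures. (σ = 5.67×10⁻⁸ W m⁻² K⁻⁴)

T_eq ≈ 186 K

Flux at 1.27 AU: S = 1361/1.27² = 844 W m⁻².
Energy balance: absorbed = emitted ⇒ πR²·S(1−A) = 4πR²·σT_eq⁴, so T_eq⁴ = S(1−A)/(4σ).
T_eq = [844 × 0.32 / (4 × 5.67×10⁻⁸)]^(1/4) = (1.19×10⁹)^(1/4) = 186 K.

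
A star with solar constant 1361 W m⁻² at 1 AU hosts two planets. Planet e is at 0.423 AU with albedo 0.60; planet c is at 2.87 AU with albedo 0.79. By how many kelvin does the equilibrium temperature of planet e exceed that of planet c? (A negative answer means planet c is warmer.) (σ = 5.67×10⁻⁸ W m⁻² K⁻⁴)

T_eq = [S₀(1−A)/(4σd²)]^(1/4), so T ∝ (1−A)^(1/4) / √d.
T₁ = [1361×0.40/(4×5.67×10⁻⁸×0.423²)]^(1/4) = 340.33 K.
T₂ = [1361×0.21/(4×5.67×10⁻⁸×2.87²)]^(1/4) = 111.22 K.

ΔT ≈ 229.1 K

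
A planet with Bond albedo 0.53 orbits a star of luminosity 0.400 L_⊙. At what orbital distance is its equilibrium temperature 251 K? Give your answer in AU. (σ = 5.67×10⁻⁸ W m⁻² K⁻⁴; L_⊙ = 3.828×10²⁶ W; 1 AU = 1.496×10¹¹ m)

L = 0.400 × 3.828×10²⁶ = 1.53×10²⁶ W.
From T_eq⁴ = L(1−A)/(16πσd²): d = √[L(1−A)/(16πσT_eq⁴)].
d = √[1.53×10²⁶ × 0.47 / (16π × 5.67×10⁻⁸ × (251)⁴)] = 7.98×10¹⁰ m = 0.533 AU.

d ≈ 0.533 AU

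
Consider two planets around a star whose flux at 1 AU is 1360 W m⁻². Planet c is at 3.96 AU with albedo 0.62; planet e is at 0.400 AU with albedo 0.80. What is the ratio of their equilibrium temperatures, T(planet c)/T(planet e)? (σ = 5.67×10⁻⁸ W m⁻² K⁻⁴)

T_eq = [S₀(1−A)/(4σd²)]^(1/4), so T ∝ (1−A)^(1/4) / √d.
T₁ = [1360×0.38/(4×5.67×10⁻⁸×3.96²)]^(1/4) = 109.79 K.
T₂ = [1360×0.20/(4×5.67×10⁻⁸×0.400²)]^(1/4) = 294.24 K.

T₁/T₂ ≈ 0.373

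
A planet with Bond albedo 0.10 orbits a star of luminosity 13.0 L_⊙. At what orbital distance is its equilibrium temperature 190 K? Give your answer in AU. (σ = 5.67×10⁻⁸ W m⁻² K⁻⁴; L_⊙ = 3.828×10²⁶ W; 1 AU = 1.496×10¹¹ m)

d ≈ 7.34 AU

L = 13.0 × 3.828×10²⁶ = 4.98×10²⁷ W.
From T_eq⁴ = L(1−A)/(16πσd²): d = √[L(1−A)/(16πσT_eq⁴)].
d = √[4.98×10²⁷ × 0.90 / (16π × 5.67×10⁻⁸ × (190)⁴)] = 1.10×10¹² m = 7.34 AU.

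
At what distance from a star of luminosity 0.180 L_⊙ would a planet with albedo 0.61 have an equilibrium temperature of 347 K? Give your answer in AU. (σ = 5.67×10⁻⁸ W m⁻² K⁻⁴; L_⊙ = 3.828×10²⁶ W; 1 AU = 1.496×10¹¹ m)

L = 0.180 × 3.828×10²⁶ = 6.89×10²⁵ W.
From T_eq⁴ = L(1−A)/(16πσd²): d = √[L(1−A)/(16πσT_eq⁴)].
d = √[6.89×10²⁵ × 0.39 / (16π × 5.67×10⁻⁸ × (347)⁴)] = 2.55×10¹⁰ m = 0.170 AU.

d ≈ 0.170 AU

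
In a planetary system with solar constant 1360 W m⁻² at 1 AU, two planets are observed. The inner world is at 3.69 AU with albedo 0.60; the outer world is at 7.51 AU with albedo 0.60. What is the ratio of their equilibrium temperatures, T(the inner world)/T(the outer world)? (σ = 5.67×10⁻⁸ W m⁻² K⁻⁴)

T_eq = [S₀(1−A)/(4σd²)]^(1/4), so T ∝ (1−A)^(1/4) / √d.
T₁ = [1360×0.40/(4×5.67×10⁻⁸×3.69²)]^(1/4) = 115.21 K.
T₂ = [1360×0.40/(4×5.67×10⁻⁸×7.51²)]^(1/4) = 80.75 K.

T₁/T₂ ≈ 1.427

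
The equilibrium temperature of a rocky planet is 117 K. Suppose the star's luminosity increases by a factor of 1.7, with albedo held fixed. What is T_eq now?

T_eq ∝ L^(1/4) · d^(−1/2).
T′ = 117 × 1.7^(1/4) = 134 K.

T_eq ≈ 134 K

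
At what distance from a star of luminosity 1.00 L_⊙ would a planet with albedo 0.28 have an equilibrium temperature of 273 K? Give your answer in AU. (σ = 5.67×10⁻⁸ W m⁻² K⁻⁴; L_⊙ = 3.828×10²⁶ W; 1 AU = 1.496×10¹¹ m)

L = 1.00 × 3.828×10²⁶ = 3.83×10²⁶ W.
From T_eq⁴ = L(1−A)/(16πσd²): d = √[L(1−A)/(16πσT_eq⁴)].
d = √[3.83×10²⁶ × 0.72 / (16π × 5.67×10⁻⁸ × (273)⁴)] = 1.32×10¹¹ m = 0.882 AU.

d ≈ 0.882 AU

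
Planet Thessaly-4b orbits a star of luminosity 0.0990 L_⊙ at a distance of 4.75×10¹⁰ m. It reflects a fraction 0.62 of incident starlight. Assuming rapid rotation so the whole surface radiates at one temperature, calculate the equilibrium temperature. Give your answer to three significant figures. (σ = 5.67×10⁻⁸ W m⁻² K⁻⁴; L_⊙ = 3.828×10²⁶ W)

T_eq ≈ 218 K

L = 0.0990 × 3.828×10²⁶ = 3.79×10²⁵ W.
Flux: S = L/(4πd²) = 3.79×10²⁵/(4π×(4.75×10¹⁰)²) = 1340 W m⁻².
Energy balance: absorbed = emitted ⇒ πR²·S(1−A) = 4πR²·σT_eq⁴, so T_eq⁴ = S(1−A)/(4σ).
T_eq = [1340 × 0.38 / (4 × 5.67×10⁻⁸)]^(1/4) = (2.24×10⁹)^(1/4) = 218 K.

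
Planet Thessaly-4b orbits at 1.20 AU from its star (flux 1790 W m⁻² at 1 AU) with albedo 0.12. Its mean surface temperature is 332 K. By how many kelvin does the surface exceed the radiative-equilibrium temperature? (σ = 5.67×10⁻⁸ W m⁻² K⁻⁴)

ΔT ≈ 68.5 K

S = 1790/1.20² = 1243 W m⁻².
T_eq = [S(1−A)/(4σ)]^(1/4) = [1243×0.88/(4×5.67×10⁻⁸)]^(1/4) = 263.5 K.
ΔT = T_surf − T_eq = 332 − 263.5.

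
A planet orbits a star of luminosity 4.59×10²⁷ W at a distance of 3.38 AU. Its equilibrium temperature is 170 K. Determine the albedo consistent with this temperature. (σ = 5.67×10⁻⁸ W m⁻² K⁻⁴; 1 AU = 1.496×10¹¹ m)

A ≈ 0.87

d = 3.38 AU = 5.06×10¹¹ m.
Flux: S = L/(4πd²) = 4.59×10²⁷/(4π×(5.06×10¹¹)²) = 1430 W m⁻².
From T_eq⁴ = S(1−A)/(4σ): 1−A = 4σT_eq⁴/S.
1−A = 4 × 5.67×10⁻⁸ × (170)⁴ / 1430 = 0.133.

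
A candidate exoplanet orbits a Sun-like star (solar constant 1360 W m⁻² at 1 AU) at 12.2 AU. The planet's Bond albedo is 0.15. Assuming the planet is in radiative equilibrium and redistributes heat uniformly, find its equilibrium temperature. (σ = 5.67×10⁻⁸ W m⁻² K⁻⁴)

T_eq ≈ 76.5 K

Flux at 12.2 AU: S = 1360/12.2² = 9.14 W m⁻².
Energy balance: absorbed = emitted ⇒ πR²·S(1−A) = 4πR²·σT_eq⁴, so T_eq⁴ = S(1−A)/(4σ).
T_eq = [9.14 × 0.85 / (4 × 5.67×10⁻⁸)]^(1/4) = (3.42×10⁷)^(1/4) = 76.5 K.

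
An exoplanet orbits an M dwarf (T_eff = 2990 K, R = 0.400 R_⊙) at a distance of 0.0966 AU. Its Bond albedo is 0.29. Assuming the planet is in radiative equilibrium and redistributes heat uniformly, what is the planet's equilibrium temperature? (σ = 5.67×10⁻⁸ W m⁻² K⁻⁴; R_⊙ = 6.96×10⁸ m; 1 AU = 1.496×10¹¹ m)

R_⋆ = 0.400 × 6.96×10⁸ = 2.78×10⁸ m.
d = 0.0966 AU = 1.45×10¹⁰ m.
L = 4πR_⋆²σT_⋆⁴ = 4π(2.78×10⁸)² × 5.67×10⁻⁸ × (2990)⁴ = 4.41×10²⁴ W.
S = L/(4πd²) = 1680 W m⁻².
Energy balance: absorbed = emitted ⇒ πR²·S(1−A) = 4πR²·σT_eq⁴, so T_eq⁴ = S(1−A)/(4σ).
T_eq = [1680 × 0.71 / (4 × 5.67×10⁻⁸)]^(1/4) = (5.27×10⁹)^(1/4) = 269 K.

T_eq ≈ 269 K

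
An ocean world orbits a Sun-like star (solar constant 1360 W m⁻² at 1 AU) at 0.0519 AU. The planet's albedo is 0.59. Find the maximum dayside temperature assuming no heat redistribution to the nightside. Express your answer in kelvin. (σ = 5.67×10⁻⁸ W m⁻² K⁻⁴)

T_ss ≈ 1380 K

Flux at 0.0519 AU: S = 1360/0.0519² = 5.05×10⁵ W m⁻².
With no redistribution each surface element balances locally: S(1−A) = σT⁴.
T = [5.05×10⁵ × 0.41 / 5.67×10⁻⁸]^(1/4) = (3.65×10¹²)^(1/4) = 1380 K.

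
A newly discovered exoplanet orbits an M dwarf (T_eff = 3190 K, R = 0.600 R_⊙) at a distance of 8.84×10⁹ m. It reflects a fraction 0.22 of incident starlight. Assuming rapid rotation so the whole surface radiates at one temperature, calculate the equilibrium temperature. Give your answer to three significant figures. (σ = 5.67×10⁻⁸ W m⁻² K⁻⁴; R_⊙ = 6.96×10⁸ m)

T_eq ≈ 461 K

R_⋆ = 0.600 × 6.96×10⁸ = 4.18×10⁸ m.
L = 4πR_⋆²σT_⋆⁴ = 4π(4.18×10⁸)² × 5.67×10⁻⁸ × (3190)⁴ = 1.29×10²⁵ W.
S = L/(4πd²) = 1.31×10⁴ W m⁻².
Energy balance: absorbed = emitted ⇒ πR²·S(1−A) = 4πR²·σT_eq⁴, so T_eq⁴ = S(1−A)/(4σ).
T_eq = [1.31×10⁴ × 0.78 / (4 × 5.67×10⁻⁸)]^(1/4) = (4.51×10¹⁰)^(1/4) = 461 K.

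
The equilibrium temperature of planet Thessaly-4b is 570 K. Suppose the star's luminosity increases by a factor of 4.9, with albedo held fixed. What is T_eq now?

T_eq ∝ L^(1/4) · d^(−1/2).
T′ = 570 × 4.9^(1/4) = 848 K.

T_eq ≈ 848 K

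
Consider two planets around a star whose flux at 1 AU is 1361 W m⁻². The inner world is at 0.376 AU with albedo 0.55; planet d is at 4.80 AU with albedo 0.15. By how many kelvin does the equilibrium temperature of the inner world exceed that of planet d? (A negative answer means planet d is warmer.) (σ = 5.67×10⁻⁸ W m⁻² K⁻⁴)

ΔT ≈ 249.8 K

T_eq = [S₀(1−A)/(4σd²)]^(1/4), so T ∝ (1−A)^(1/4) / √d.
T₁ = [1361×0.45/(4×5.67×10⁻⁸×0.376²)]^(1/4) = 371.76 K.
T₂ = [1361×0.85/(4×5.67×10⁻⁸×4.80²)]^(1/4) = 121.98 K.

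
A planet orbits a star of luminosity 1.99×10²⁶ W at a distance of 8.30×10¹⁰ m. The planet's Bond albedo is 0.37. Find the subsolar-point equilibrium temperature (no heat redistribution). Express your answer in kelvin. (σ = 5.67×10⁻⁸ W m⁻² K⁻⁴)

T_ss ≈ 400 K

Flux: S = L/(4πd²) = 1.99×10²⁶/(4π×(8.30×10¹⁰)²) = 2300 W m⁻².
At the subsolar point the surface absorbs S(1−A) and emits σT⁴ per unit area — no factor of 4, since only the local patch is in balance.
T = [2300 × 0.63 / 5.67×10⁻⁸]^(1/4) = (2.55×10¹⁰)^(1/4) = 400 K.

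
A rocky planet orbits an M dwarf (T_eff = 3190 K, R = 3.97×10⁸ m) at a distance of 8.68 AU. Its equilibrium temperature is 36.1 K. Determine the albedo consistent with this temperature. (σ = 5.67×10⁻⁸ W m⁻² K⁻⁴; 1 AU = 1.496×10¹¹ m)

d = 8.68 AU = 1.30×10¹² m.
L = 4πR_⋆²σT_⋆⁴ = 4π(3.97×10⁸)² × 5.67×10⁻⁸ × (3190)⁴ = 1.16×10²⁵ W.
S = L/(4πd²) = 0.549 W m⁻².
From T_eq⁴ = S(1−A)/(4σ): 1−A = 4σT_eq⁴/S.
1−A = 4 × 5.67×10⁻⁸ × (36.1)⁴ / 0.549 = 0.702.

A ≈ 0.30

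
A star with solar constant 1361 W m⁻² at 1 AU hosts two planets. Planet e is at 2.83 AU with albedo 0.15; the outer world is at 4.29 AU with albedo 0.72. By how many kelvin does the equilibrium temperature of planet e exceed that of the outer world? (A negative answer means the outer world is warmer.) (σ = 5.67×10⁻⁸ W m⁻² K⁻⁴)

T_eq = [S₀(1−A)/(4σd²)]^(1/4), so T ∝ (1−A)^(1/4) / √d.
T₁ = [1361×0.85/(4×5.67×10⁻⁸×2.83²)]^(1/4) = 158.86 K.
T₂ = [1361×0.28/(4×5.67×10⁻⁸×4.29²)]^(1/4) = 97.75 K.

ΔT ≈ 61.1 K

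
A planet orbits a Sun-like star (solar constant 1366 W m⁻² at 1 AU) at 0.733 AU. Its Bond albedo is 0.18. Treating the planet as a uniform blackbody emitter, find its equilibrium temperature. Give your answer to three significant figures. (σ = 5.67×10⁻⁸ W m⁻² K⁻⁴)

Flux at 0.733 AU: S = 1366/0.733² = 2540 W m⁻².
Energy balance: absorbed = emitted ⇒ πR²·S(1−A) = 4πR²·σT_eq⁴, so T_eq⁴ = S(1−A)/(4σ).
T_eq = [2540 × 0.82 / (4 × 5.67×10⁻⁸)]^(1/4) = (9.19×10⁹)^(1/4) = 310 K.

T_eq ≈ 310 K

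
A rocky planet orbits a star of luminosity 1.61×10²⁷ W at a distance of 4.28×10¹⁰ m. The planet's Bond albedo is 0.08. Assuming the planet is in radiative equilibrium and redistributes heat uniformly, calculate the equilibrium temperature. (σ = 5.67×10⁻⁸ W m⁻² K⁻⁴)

T_eq ≈ 730 K

Flux: S = L/(4πd²) = 1.61×10²⁷/(4π×(4.28×10¹⁰)²) = 6.99×10⁴ W m⁻².
Energy balance: absorbed = emitted ⇒ πR²·S(1−A) = 4πR²·σT_eq⁴, so T_eq⁴ = S(1−A)/(4σ).
T_eq = [6.99×10⁴ × 0.92 / (4 × 5.67×10⁻⁸)]^(1/4) = (2.84×10¹¹)^(1/4) = 730 K.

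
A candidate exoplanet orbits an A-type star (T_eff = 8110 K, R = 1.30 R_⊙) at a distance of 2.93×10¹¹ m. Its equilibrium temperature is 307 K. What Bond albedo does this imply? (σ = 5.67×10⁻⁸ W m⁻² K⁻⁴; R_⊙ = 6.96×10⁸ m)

A ≈ 0.14

R_⋆ = 1.30 × 6.96×10⁸ = 9.05×10⁸ m.
L = 4πR_⋆²σT_⋆⁴ = 4π(9.05×10⁸)² × 5.67×10⁻⁸ × (8110)⁴ = 2.52×10²⁷ W.
S = L/(4πd²) = 2340 W m⁻².
From T_eq⁴ = S(1−A)/(4σ): 1−A = 4σT_eq⁴/S.
1−A = 4 × 5.67×10⁻⁸ × (307)⁴ / 2340 = 0.861.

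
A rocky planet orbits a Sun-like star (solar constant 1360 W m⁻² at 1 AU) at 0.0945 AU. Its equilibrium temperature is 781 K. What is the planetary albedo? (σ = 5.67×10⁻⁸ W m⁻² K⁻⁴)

A ≈ 0.45

Flux at 0.0945 AU: S = 1360/0.0945² = 1.52×10⁵ W m⁻².
From T_eq⁴ = S(1−A)/(4σ): 1−A = 4σT_eq⁴/S.
1−A = 4 × 5.67×10⁻⁸ × (781)⁴ / 1.52×10⁵ = 0.554.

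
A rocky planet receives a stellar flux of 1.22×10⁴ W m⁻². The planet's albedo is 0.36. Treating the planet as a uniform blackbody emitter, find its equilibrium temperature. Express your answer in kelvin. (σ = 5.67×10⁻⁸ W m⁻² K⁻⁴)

Energy balance: absorbed = emitted ⇒ πR²·S(1−A) = 4πR²·σT_eq⁴, so T_eq⁴ = S(1−A)/(4σ).
T_eq = [1.22×10⁴ × 0.64 / (4 × 5.67×10⁻⁸)]^(1/4) = (3.44×10¹⁰)^(1/4) = 431 K.

T_eq ≈ 431 K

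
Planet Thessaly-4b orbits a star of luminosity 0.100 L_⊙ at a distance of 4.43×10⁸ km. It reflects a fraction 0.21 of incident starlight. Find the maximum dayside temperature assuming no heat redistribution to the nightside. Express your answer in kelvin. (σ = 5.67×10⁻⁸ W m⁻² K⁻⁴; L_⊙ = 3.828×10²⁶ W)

T_ss ≈ 121 K

d = 4.43×10⁸ km = 4.43×10¹¹ m.
L = 0.100 × 3.828×10²⁶ = 3.83×10²⁵ W.
Flux: S = L/(4πd²) = 3.83×10²⁵/(4π×(4.43×10¹¹)²) = 15.5 W m⁻².
With no redistribution each surface element balances locally: S(1−A) = σT⁴.
T = [15.5 × 0.79 / 5.67×10⁻⁸]^(1/4) = (2.16×10⁸)^(1/4) = 121 K.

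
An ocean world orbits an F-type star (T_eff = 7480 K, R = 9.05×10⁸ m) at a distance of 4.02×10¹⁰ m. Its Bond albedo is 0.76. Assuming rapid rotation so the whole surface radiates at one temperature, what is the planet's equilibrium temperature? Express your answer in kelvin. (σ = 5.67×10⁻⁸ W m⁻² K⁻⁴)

T_eq ≈ 555 K

L = 4πR_⋆²σT_⋆⁴ = 4π(9.05×10⁸)² × 5.67×10⁻⁸ × (7480)⁴ = 1.83×10²⁷ W.
S = L/(4πd²) = 9.00×10⁴ W m⁻².
Energy balance: absorbed = emitted ⇒ πR²·S(1−A) = 4πR²·σT_eq⁴, so T_eq⁴ = S(1−A)/(4σ).
T_eq = [9.00×10⁴ × 0.24 / (4 × 5.67×10⁻⁸)]^(1/4) = (9.52×10¹⁰)^(1/4) = 555 K.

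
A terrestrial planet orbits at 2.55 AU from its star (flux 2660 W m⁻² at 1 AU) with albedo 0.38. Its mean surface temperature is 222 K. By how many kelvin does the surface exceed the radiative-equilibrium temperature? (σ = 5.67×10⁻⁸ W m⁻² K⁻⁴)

ΔT ≈ 39.1 K

S = 2660/2.55² = 409.1 W m⁻².
T_eq = [S(1−A)/(4σ)]^(1/4) = [409.1×0.62/(4×5.67×10⁻⁸)]^(1/4) = 182.9 K.
ΔT = T_surf − T_eq = 222 − 182.9.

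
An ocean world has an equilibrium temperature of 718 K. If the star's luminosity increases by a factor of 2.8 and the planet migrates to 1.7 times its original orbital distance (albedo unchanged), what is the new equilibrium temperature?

T_eq ≈ 712 K

T_eq ∝ L^(1/4) · d^(−1/2).
T′ = 718 × 2.8^(1/4) / 1.7^(1/2) = 712 K.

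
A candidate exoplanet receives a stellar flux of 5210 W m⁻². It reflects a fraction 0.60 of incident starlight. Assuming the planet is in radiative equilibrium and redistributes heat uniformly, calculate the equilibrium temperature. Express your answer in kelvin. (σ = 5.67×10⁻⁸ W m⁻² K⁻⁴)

Energy balance: absorbed = emitted ⇒ πR²·S(1−A) = 4πR²·σT_eq⁴, so T_eq⁴ = S(1−A)/(4σ).
T_eq = [5210 × 0.40 / (4 × 5.67×10⁻⁸)]^(1/4) = (9.19×10⁹)^(1/4) = 310 K.

T_eq ≈ 310 K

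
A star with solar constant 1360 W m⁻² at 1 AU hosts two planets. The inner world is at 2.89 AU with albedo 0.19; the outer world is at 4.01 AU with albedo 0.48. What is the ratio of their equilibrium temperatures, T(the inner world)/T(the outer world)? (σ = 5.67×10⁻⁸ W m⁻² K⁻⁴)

T_eq = [S₀(1−A)/(4σd²)]^(1/4), so T ∝ (1−A)^(1/4) / √d.
T₁ = [1360×0.81/(4×5.67×10⁻⁸×2.89²)]^(1/4) = 155.29 K.
T₂ = [1360×0.52/(4×5.67×10⁻⁸×4.01²)]^(1/4) = 118.01 K.

T₁/T₂ ≈ 1.316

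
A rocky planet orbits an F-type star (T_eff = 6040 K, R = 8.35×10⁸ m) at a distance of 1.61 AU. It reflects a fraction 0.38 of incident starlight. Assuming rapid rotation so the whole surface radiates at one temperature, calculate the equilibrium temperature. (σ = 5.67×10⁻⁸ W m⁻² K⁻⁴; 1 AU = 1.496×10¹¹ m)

T_eq ≈ 223 K

d = 1.61 AU = 2.41×10¹¹ m.
L = 4πR_⋆²σT_⋆⁴ = 4π(8.35×10⁸)² × 5.67×10⁻⁸ × (6040)⁴ = 6.61×10²⁶ W.
S = L/(4πd²) = 907 W m⁻².
Energy balance: absorbed = emitted ⇒ πR²·S(1−A) = 4πR²·σT_eq⁴, so T_eq⁴ = S(1−A)/(4σ).
T_eq = [907 × 0.62 / (4 × 5.67×10⁻⁸)]^(1/4) = (2.48×10⁹)^(1/4) = 223 K.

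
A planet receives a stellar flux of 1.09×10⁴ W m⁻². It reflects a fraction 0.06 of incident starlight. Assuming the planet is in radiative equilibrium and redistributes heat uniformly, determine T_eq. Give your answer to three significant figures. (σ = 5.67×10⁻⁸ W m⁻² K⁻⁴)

Energy balance: absorbed = emitted ⇒ πR²·S(1−A) = 4πR²·σT_eq⁴, so T_eq⁴ = S(1−A)/(4σ).
T_eq = [1.09×10⁴ × 0.94 / (4 × 5.67×10⁻⁸)]^(1/4) = (4.52×10¹⁰)^(1/4) = 461 K.

T_eq ≈ 461 K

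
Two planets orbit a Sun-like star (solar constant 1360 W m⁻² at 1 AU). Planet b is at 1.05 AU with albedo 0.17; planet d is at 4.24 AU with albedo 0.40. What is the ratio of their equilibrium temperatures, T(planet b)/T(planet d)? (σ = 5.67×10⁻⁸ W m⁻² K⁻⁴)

T₁/T₂ ≈ 2.179

T_eq = [S₀(1−A)/(4σd²)]^(1/4), so T ∝ (1−A)^(1/4) / √d.
T₁ = [1360×0.83/(4×5.67×10⁻⁸×1.05²)]^(1/4) = 259.21 K.
T₂ = [1360×0.60/(4×5.67×10⁻⁸×4.24²)]^(1/4) = 118.94 K.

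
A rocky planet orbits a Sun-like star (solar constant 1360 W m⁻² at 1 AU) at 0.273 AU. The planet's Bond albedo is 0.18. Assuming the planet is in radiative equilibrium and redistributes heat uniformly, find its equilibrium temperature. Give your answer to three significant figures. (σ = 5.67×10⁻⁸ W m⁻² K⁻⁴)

Flux at 0.273 AU: S = 1360/0.273² = 1.82×10⁴ W m⁻².
Energy balance: absorbed = emitted ⇒ πR²·S(1−A) = 4πR²·σT_eq⁴, so T_eq⁴ = S(1−A)/(4σ).
T_eq = [1.82×10⁴ × 0.82 / (4 × 5.67×10⁻⁸)]^(1/4) = (6.60×10¹⁰)^(1/4) = 507 K.

T_eq ≈ 507 K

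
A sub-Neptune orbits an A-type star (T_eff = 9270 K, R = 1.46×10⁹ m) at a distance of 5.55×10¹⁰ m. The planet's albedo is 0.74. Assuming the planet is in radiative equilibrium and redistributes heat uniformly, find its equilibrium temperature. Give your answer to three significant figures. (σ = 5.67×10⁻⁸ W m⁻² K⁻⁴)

L = 4πR_⋆²σT_⋆⁴ = 4π(1.46×10⁹)² × 5.67×10⁻⁸ × (9270)⁴ = 1.12×10²⁸ W.
S = L/(4πd²) = 2.90×10⁵ W m⁻².
Energy balance: absorbed = emitted ⇒ πR²·S(1−A) = 4πR²·σT_eq⁴, so T_eq⁴ = S(1−A)/(4σ).
T_eq = [2.90×10⁵ × 0.26 / (4 × 5.67×10⁻⁸)]^(1/4) = (3.32×10¹¹)^(1/4) = 759 K.

T_eq ≈ 759 K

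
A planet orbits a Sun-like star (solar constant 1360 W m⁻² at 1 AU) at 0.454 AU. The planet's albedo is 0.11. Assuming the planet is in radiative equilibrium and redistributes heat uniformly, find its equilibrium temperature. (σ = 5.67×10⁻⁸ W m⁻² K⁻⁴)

Flux at 0.454 AU: S = 1360/0.454² = 6600 W m⁻².
Energy balance: absorbed = emitted ⇒ πR²·S(1−A) = 4πR²·σT_eq⁴, so T_eq⁴ = S(1−A)/(4σ).
T_eq = [6600 × 0.89 / (4 × 5.67×10⁻⁸)]^(1/4) = (2.59×10¹⁰)^(1/4) = 401 K.

T_eq ≈ 401 K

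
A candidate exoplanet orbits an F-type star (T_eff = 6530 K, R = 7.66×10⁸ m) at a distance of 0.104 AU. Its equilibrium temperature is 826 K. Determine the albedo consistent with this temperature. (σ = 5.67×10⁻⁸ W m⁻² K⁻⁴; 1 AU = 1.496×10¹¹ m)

A ≈ 0.58

d = 0.104 AU = 1.56×10¹⁰ m.
L = 4πR_⋆²σT_⋆⁴ = 4π(7.66×10⁸)² × 5.67×10⁻⁸ × (6530)⁴ = 7.60×10²⁶ W.
S = L/(4πd²) = 2.50×10⁵ W m⁻².
From T_eq⁴ = S(1−A)/(4σ): 1−A = 4σT_eq⁴/S.
1−A = 4 × 5.67×10⁻⁸ × (826)⁴ / 2.50×10⁵ = 0.422.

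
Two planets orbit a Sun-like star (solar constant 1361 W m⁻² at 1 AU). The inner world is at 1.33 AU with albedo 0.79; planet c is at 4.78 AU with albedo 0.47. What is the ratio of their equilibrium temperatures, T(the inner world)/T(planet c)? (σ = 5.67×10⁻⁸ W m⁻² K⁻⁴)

T₁/T₂ ≈ 1.504

T_eq = [S₀(1−A)/(4σd²)]^(1/4), so T ∝ (1−A)^(1/4) / √d.
T₁ = [1361×0.21/(4×5.67×10⁻⁸×1.33²)]^(1/4) = 163.37 K.
T₂ = [1361×0.53/(4×5.67×10⁻⁸×4.78²)]^(1/4) = 108.62 K.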